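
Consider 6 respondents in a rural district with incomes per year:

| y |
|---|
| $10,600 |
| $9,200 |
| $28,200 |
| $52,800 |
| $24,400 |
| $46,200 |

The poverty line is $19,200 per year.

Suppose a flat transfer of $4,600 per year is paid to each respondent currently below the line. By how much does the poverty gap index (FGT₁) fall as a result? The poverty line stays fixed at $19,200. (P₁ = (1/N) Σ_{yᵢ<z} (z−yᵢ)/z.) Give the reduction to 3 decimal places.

Before: below the line — $9,200, $10,600; poverty gap index (FGT₁) = 0.16146.
After the $4,600 transfer: below the line — $13,800, $15,200; poverty gap index (FGT₁) = 0.08160.
Reduction = 0.16146 − 0.08160 = 0.080.

0.080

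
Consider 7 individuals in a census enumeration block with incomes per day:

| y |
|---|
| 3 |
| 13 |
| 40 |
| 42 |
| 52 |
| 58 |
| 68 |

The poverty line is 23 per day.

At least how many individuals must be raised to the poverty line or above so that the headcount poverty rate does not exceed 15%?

Currently q = 2 of N = 7 are below the line (H = 0.286).
A headcount ratio of at most 15% allows at most ⌊0.15 × 7⌋ = 1 poor individuals.
So at least 2 − 1 = 1 must be lifted.

1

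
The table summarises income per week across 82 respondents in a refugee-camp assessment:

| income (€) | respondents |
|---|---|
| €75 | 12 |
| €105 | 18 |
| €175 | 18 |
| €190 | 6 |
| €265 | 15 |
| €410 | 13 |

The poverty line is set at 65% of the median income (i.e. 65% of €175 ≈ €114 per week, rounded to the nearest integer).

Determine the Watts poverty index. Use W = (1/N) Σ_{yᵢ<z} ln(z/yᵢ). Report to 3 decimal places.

0.079

Below z: 12×€75, 18×€105 (q = 30 of N = 82).
Log shortfalls: ln(114/75) = 0.4187 (×12); ln(114/105) = 0.0822 (×18).
W = 6.504810 / 82 = 0.079.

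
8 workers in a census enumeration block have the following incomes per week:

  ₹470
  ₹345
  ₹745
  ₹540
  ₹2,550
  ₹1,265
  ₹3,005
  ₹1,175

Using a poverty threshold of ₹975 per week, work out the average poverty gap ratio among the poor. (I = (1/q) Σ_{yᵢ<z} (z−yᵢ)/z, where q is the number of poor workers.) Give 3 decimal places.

0.462

Incomes under z: ₹345, ₹470, ₹540, ₹745 (q = 4 of N = 8).
Shortfall ratios (z−y)/z: 0.6462, 0.5179, 0.4462, 0.2359; sum = 1.846154.
I averages over the q = 4 poor units only: 1.846154 / 4 = 0.462.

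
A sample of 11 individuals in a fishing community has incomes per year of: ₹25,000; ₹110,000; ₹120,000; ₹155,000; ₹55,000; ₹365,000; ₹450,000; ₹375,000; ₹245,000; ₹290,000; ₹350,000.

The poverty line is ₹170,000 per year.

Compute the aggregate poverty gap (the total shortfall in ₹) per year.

Below the line: ₹25,000, ₹55,000, ₹110,000, ₹120,000, ₹155,000 (q = 5 of N = 11).
Individual gaps: 170000−25000 = 145000; 170000−55000 = 115000; 170000−110000 = 60000; 170000−120000 = 50000; 170000−155000 = 15000.
Aggregate gap = ₹385,000.

₹385,000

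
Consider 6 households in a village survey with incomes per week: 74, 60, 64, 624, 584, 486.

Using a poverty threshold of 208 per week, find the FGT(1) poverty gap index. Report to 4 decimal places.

0.3413

Incomes under z: 60, 64, 74 (q = 3 of N = 6).
Shortfall ratios: (208−60)/208 = 0.7115; (208−64)/208 = 0.6923; (208−74)/208 = 0.6442.
Sum of shortfalls = 2.048077; P₁ averages over all N: 2.048077 / 6 = 0.3413.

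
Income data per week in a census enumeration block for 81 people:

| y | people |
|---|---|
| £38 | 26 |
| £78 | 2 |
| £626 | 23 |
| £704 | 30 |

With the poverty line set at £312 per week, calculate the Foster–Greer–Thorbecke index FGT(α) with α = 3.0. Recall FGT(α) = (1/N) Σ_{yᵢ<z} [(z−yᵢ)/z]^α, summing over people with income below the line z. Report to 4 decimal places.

Incomes under z: 26×£38, 2×£78 (q = 28 of N = 81).
Normalized shortfalls: (312−38)/312 = 0.8782 (×26); (312−78)/312 = 0.7500 (×2).
Raised to α = 3.0: 0.67731 (×26); 0.42188 (×2).
Sum = 18.453827; FGT(3.0) = 18.453827 / 81 = 0.2278.

0.2278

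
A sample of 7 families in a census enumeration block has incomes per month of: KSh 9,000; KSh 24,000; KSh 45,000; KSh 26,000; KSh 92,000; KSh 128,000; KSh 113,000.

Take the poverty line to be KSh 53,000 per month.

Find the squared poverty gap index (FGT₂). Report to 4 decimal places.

Below z: KSh 9,000, KSh 24,000, KSh 26,000, KSh 45,000 (q = 4 of N = 7).
Normalized shortfalls: (53000−9000)/53000 = 0.8302; (53000−24000)/53000 = 0.5472; (53000−26000)/53000 = 0.5094; (53000−45000)/53000 = 0.1509.
Squared: 0.6892; 0.2994; 0.2595; 0.0228.
Sum = 1.270915; P₂ = 1.270915 / 7 = 0.1816.

0.1816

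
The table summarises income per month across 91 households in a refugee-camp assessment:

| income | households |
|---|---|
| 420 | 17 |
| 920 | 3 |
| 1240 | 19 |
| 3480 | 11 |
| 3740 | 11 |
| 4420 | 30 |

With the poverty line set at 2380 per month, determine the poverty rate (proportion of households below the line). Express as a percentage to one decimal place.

42.9%

39 of the 91 households have income below 2380.
H = 39/91 = 42.9%.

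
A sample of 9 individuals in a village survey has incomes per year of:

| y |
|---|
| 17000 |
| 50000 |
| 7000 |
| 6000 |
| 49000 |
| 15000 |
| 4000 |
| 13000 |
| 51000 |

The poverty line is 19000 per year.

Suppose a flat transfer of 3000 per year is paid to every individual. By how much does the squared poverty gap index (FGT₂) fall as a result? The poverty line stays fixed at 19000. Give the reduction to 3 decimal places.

0.080

Before: below the line — 4000, 6000, 7000, 13000, 15000, 17000; squared poverty gap index (FGT₂) = 0.18283.
After the 3000 transfer: below the line — 7000, 9000, 10000, 16000, 18000; squared poverty gap index (FGT₂) = 0.10311.
Reduction = 0.18283 − 0.10311 = 0.080.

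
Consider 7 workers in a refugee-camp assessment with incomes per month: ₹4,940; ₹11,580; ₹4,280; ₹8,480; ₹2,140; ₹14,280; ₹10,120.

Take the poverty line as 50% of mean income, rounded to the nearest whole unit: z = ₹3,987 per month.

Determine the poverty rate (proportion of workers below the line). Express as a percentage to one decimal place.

1 of the 7 workers have income below ₹3,987.
H = 1/7 = 14.3%.

14.3%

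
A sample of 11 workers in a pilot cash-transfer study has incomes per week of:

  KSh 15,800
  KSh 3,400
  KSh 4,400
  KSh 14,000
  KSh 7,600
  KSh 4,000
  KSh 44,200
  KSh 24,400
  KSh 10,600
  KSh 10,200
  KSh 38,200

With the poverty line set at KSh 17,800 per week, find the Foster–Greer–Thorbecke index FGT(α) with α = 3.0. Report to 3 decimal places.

Below the line: KSh 3,400, KSh 4,000, KSh 4,400, KSh 7,600, KSh 10,200, KSh 10,600, KSh 14,000, KSh 15,800 (q = 8 of N = 11).
Relative gaps: (17800−3400)/17800 = 0.8090; (17800−4000)/17800 = 0.7753; (17800−4400)/17800 = 0.7528; (17800−7600)/17800 = 0.5730; (17800−10200)/17800 = 0.4270; (17800−10600)/17800 = 0.4045; (17800−14000)/17800 = 0.2135; (17800−15800)/17800 = 0.1124.
Raised to α = 3.0: 0.52945; 0.46599; 0.42663; 0.18817; 0.07784; 0.06618; 0.00973; 0.00142.
Sum = 1.765408; FGT(3.0) = 1.765408 / 11 = 0.160.

0.160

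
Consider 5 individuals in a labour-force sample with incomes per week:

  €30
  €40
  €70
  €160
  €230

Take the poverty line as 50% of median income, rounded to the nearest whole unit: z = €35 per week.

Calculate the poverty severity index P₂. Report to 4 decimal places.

Poor units: €30 (q = 1 of N = 5).
Gap ratios (z−y)/z: (35−30)/35 = 0.1429.
Squared: 0.0204.
Sum = 0.020408; P₂ = 0.020408 / 5 = 0.0041.

0.0041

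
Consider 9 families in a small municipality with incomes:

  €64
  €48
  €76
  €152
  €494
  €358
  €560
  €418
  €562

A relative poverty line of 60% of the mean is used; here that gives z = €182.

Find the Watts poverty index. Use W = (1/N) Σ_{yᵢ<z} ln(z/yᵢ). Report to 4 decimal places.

Below z: €48, €64, €76, €152 (q = 4 of N = 9).
ln(z/y) terms: ln(182/48) = 1.3328; ln(182/64) = 1.0451; ln(182/76) = 0.8733; ln(182/152) = 0.1801.
W = 3.431329 / 9 = 0.3813.

0.3813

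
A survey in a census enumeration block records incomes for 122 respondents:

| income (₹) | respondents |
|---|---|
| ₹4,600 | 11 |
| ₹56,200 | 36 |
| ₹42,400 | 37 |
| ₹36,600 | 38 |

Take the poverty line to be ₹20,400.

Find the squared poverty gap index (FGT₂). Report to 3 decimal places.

0.054

Below the line: 11×₹4,600 (q = 11 of N = 122).
Relative gaps: (20400−4600)/20400 = 0.7745 (×11).
Squared: 0.5999 (×11).
Sum = 6.598520; P₂ = 6.598520 / 122 = 0.054.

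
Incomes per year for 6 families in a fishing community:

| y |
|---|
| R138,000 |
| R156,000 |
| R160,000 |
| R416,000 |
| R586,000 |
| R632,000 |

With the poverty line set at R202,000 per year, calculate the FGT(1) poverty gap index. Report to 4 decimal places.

Below the line: R138,000, R156,000, R160,000 (q = 3 of N = 6).
Relative gaps: (202000−138000)/202000 = 0.3168; (202000−156000)/202000 = 0.2277; (202000−160000)/202000 = 0.2079.
Σ = 0.752475. Dividing by the full population N = 6 gives P₁ = 0.1254.

0.1254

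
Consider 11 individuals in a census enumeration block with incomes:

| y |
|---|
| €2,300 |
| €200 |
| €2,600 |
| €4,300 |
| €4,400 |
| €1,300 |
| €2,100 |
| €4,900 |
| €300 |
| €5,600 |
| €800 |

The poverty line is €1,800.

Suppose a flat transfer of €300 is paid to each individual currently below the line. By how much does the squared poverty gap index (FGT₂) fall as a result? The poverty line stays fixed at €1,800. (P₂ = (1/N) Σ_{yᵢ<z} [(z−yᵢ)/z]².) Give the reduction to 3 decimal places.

0.067

Before: below the line — €200, €300, €800, €1,300; squared poverty gap index (FGT₂) = 0.17003.
After the €300 transfer: below the line — €500, €600, €1,100, €1,600; squared poverty gap index (FGT₂) = 0.10269.
Reduction = 0.17003 − 0.10269 = 0.067.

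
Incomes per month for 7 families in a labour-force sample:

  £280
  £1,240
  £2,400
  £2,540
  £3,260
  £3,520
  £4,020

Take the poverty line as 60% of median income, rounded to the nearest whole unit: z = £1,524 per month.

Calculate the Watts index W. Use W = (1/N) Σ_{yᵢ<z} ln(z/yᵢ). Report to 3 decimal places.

0.272

Below the line: £280, £1,240 (q = 2 of N = 7).
ln(z/y) terms: ln(1524/280) = 1.6943; ln(1524/1240) = 0.2062.
W = 1.900531 / 7 = 0.272.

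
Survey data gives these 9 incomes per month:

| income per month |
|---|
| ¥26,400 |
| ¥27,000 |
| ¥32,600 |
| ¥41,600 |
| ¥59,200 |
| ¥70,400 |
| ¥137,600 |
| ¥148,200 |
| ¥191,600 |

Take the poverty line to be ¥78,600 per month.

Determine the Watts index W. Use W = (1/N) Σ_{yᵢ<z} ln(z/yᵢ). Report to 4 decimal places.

0.4522

Below z: ¥26,400, ¥27,000, ¥32,600, ¥41,600, ¥59,200, ¥70,400 (q = 6 of N = 9).
ln(z/y) terms: ln(78600/26400) = 1.0910; ln(78600/27000) = 1.0685; ln(78600/32600) = 0.8801; ln(78600/41600) = 0.6363; ln(78600/59200) = 0.2835; ln(78600/70400) = 0.1102.
W = 4.069502 / 9 = 0.4522.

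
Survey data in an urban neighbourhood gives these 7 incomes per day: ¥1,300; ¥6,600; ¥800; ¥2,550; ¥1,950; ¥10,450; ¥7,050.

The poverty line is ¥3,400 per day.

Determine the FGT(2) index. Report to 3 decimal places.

0.173

Poor units: ¥800, ¥1,300, ¥1,950, ¥2,550 (q = 4 of N = 7).
Shortfall ratios: (3400−800)/3400 = 0.7647; (3400−1300)/3400 = 0.6176; (3400−1950)/3400 = 0.4265; (3400−2550)/3400 = 0.2500.
Squared: 0.5848; 0.3815; 0.1819; 0.0625.
Sum = 1.210640; P₂ = 1.210640 / 7 = 0.173.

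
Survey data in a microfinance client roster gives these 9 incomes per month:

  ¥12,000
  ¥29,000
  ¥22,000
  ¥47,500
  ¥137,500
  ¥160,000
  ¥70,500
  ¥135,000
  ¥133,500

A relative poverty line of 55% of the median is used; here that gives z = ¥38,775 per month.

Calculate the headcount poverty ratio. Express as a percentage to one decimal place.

33.3%

3 of the 9 individuals have income below ¥38,775.
H = 3/9 = 33.3%.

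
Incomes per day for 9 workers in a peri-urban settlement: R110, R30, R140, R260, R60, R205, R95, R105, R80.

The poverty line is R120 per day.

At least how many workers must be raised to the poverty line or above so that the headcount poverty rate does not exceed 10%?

6

6 of the 9 workers are poor, so H = 6/9 = 0.667.
A headcount ratio of at most 10% allows at most ⌊0.10 × 9⌋ = 0 poor workers.
So at least 6 − 0 = 6 must be lifted.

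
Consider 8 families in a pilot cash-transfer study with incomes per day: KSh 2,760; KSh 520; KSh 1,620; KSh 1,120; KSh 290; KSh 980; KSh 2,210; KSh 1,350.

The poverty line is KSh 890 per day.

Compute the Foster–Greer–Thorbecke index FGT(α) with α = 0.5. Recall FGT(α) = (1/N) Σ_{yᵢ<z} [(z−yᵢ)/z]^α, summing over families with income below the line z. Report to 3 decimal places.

0.183

Below the line: KSh 290, KSh 520 (q = 2 of N = 8).
Gap ratios (z−y)/z: (890−290)/890 = 0.6742; (890−520)/890 = 0.4157.
Raised to α = 0.5: 0.82107; 0.64477.
Sum = 1.465842; FGT(0.5) = 1.465842 / 8 = 0.183.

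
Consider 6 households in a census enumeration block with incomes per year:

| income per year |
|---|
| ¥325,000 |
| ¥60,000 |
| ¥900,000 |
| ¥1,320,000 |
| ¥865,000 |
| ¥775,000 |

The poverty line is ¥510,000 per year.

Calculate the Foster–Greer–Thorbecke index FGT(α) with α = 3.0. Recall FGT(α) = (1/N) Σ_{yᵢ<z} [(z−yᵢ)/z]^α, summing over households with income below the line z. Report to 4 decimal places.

0.1224

Poor units: ¥60,000, ¥325,000 (q = 2 of N = 6).
Normalized shortfalls: (510000−60000)/510000 = 0.8824; (510000−325000)/510000 = 0.3627.
Raised to α = 3.0: 0.68695; 0.04773.
Sum = 0.734684; FGT(3.0) = 0.734684 / 6 = 0.1224.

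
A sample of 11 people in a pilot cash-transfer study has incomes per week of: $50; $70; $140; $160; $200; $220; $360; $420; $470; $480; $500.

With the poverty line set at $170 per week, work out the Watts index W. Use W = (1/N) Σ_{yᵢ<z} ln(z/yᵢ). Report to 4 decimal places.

Below z: $50, $70, $140, $160 (q = 4 of N = 11).
Log shortfalls: ln(170/50) = 1.2238; ln(170/70) = 0.8873; ln(170/140) = 0.1942; ln(170/160) = 0.0606.
W = 2.365859 / 11 = 0.2151.

0.2151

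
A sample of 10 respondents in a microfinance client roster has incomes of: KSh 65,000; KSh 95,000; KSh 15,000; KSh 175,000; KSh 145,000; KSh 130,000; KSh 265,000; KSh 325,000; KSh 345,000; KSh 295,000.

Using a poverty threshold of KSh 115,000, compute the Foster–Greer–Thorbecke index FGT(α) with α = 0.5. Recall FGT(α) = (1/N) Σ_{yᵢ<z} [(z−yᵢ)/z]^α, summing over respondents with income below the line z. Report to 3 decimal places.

0.201

Below z: KSh 15,000, KSh 65,000, KSh 95,000 (q = 3 of N = 10).
Gap ratios (z−y)/z: (115000−15000)/115000 = 0.8696; (115000−65000)/115000 = 0.4348; (115000−95000)/115000 = 0.1739.
Raised to α = 0.5: 0.93250; 0.65938; 0.41703.
Sum = 2.008914; FGT(0.5) = 2.008914 / 10 = 0.201.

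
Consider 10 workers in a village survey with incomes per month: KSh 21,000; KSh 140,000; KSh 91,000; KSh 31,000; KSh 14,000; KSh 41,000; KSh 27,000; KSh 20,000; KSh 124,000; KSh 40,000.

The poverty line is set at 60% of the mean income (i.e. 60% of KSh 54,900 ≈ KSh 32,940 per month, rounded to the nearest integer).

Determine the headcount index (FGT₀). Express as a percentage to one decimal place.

5 of the 10 workers have income below KSh 32,940.
H = 5/10 = 50.0%.

50.0%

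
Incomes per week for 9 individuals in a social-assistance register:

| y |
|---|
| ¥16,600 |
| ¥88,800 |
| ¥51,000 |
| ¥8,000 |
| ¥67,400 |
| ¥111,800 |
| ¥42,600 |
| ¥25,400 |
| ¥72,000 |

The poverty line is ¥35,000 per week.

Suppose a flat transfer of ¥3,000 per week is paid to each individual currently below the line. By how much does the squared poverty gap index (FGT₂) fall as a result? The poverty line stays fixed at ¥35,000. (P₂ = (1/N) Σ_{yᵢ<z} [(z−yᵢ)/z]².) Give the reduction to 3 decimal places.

0.027

Before: below the line — ¥8,000, ¥16,600, ¥25,400; squared poverty gap index (FGT₂) = 0.10519.
After the ¥3,000 transfer: below the line — ¥11,000, ¥19,600, ¥28,400; squared poverty gap index (FGT₂) = 0.07771.
Reduction = 0.10519 − 0.07771 = 0.027.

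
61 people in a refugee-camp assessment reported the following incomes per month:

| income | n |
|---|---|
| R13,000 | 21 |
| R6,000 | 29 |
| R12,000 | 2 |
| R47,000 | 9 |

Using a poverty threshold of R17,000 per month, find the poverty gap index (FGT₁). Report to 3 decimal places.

0.398

Below z: 29×R6,000, 2×R12,000, 21×R13,000 (q = 52 of N = 61).
Relative gaps: (17000−6000)/17000 = 0.6471 (×29); (17000−12000)/17000 = 0.2941 (×2); (17000−13000)/17000 = 0.2353 (×21).
Sum of shortfalls = 24.294118; P₁ averages over all N: 24.294118 / 61 = 0.398.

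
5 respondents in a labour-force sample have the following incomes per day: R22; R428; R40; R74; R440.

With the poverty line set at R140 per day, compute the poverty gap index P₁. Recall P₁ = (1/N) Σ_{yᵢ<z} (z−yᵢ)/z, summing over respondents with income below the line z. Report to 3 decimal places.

Below the line: R22, R40, R74 (q = 3 of N = 5).
Shortfall ratios: (140−22)/140 = 0.8429; (140−40)/140 = 0.7143; (140−74)/140 = 0.4714.
Sum of shortfalls = 2.028571; P₁ averages over all N: 2.028571 / 5 = 0.406.

0.406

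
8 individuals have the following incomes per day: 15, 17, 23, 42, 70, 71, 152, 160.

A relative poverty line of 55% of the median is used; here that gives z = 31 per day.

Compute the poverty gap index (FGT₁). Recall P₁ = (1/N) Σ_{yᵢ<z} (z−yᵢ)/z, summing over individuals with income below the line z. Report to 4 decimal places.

0.1532

Poor units: 15, 17, 23 (q = 3 of N = 8).
Gap ratios (z−y)/z: (31−15)/31 = 0.5161; (31−17)/31 = 0.4516; (31−23)/31 = 0.2581.
Sum of shortfalls = 1.225806; P₁ averages over all N: 1.225806 / 8 = 0.1532.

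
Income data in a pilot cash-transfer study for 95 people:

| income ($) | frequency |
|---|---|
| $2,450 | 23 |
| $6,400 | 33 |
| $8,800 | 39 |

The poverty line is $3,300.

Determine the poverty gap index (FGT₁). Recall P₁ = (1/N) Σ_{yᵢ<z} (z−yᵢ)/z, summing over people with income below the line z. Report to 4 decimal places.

0.0624

Poor units: 23×$2,450 (q = 23 of N = 95).
Gap ratios (z−y)/z: (3300−2450)/3300 = 0.2576 (×23).
Σ = 5.924242. Dividing by the full population N = 95 gives P₁ = 0.0624.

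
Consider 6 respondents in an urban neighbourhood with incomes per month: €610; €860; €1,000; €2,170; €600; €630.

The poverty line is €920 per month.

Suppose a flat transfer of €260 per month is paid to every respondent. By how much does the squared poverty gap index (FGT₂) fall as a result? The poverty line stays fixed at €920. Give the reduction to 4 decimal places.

Before: below the line — €600, €610, €630, €860; squared poverty gap index (FGT₂) = 0.056356.
After the €260 transfer: below the line — €860, €870, €890; squared poverty gap index (FGT₂) = 0.001378.
Reduction = 0.056356 − 0.001378 = 0.0550.

0.0550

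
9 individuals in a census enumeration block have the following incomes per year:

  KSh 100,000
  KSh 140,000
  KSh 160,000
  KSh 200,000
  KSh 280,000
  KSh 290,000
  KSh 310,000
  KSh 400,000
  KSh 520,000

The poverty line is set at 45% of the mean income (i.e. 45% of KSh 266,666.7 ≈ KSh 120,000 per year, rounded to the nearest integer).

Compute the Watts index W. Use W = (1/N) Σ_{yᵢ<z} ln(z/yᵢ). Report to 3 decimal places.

0.020

Below the line: KSh 100,000 (q = 1 of N = 9).
Log shortfalls: ln(120000/100000) = 0.1823.
W = 0.182322 / 9 = 0.020.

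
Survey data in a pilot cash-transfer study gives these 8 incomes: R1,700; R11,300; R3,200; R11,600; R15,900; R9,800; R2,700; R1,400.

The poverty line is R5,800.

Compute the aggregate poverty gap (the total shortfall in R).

Incomes under z: R1,400, R1,700, R2,700, R3,200 (q = 4 of N = 8).
Individual gaps: 5800−1400 = 4400; 5800−1700 = 4100; 5800−2700 = 3100; 5800−3200 = 2600.
Aggregate gap = R14,200.

R14,200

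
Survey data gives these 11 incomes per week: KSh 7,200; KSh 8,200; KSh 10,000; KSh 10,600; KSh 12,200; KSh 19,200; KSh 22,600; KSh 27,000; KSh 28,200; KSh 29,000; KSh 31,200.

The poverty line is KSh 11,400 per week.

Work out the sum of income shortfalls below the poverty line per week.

Below z: KSh 7,200, KSh 8,200, KSh 10,000, KSh 10,600 (q = 4 of N = 11).
Individual gaps: 11400−7200 = 4200; 11400−8200 = 3200; 11400−10000 = 1400; 11400−10600 = 800.
Aggregate gap = KSh 9,600.

KSh 9,600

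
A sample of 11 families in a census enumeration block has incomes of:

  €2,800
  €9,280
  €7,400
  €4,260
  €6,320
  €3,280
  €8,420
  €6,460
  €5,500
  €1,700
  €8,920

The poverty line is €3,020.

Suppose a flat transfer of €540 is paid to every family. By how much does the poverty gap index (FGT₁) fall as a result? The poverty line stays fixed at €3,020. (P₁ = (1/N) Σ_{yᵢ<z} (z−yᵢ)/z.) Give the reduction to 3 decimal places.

0.023

Before: below the line — €1,700, €2,800; poverty gap index (FGT₁) = 0.04636.
After the €540 transfer: below the line — €2,240; poverty gap index (FGT₁) = 0.02348.
Reduction = 0.04636 − 0.02348 = 0.023.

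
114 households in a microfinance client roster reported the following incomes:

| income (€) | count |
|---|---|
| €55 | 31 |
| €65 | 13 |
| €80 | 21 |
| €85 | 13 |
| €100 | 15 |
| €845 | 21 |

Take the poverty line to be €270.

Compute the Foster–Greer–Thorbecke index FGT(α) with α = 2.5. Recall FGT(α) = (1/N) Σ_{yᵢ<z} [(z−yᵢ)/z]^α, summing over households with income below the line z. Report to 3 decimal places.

0.373

Below the line: 31×€55, 13×€65, 21×€80, 13×€85, 15×€100 (q = 93 of N = 114).
Gap ratios (z−y)/z: (270−55)/270 = 0.7963 (×31); (270−65)/270 = 0.7593 (×13); (270−80)/270 = 0.7037 (×21); (270−85)/270 = 0.6852 (×13); (270−100)/270 = 0.6296 (×15).
Raised to α = 2.5: 0.56583 (×31); 0.50231 (×13); 0.41541 (×21); 0.38862 (×13); 0.31457 (×15).
Sum = 42.564906; FGT(2.5) = 42.564906 / 114 = 0.373.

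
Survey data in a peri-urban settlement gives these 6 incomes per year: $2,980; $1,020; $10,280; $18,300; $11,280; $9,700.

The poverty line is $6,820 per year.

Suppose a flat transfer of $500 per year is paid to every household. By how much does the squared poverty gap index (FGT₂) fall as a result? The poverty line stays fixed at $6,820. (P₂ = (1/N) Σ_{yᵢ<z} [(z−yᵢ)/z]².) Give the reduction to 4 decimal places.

Before: below the line — $1,020, $2,980; squared poverty gap index (FGT₂) = 0.173379.
After the $500 transfer: below the line — $1,520, $3,480; squared poverty gap index (FGT₂) = 0.140628.
Reduction = 0.173379 − 0.140628 = 0.0328.

0.0328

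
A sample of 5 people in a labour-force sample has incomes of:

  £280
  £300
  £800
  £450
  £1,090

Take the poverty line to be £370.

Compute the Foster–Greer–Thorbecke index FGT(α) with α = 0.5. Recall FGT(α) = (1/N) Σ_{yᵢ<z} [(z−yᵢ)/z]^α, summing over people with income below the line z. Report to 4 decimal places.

Below z: £280, £300 (q = 2 of N = 5).
Shortfall ratios: (370−280)/370 = 0.2432; (370−300)/370 = 0.1892.
Raised to α = 0.5: 0.49320; 0.43496.
Sum = 0.928156; FGT(0.5) = 0.928156 / 5 = 0.1856.

0.1856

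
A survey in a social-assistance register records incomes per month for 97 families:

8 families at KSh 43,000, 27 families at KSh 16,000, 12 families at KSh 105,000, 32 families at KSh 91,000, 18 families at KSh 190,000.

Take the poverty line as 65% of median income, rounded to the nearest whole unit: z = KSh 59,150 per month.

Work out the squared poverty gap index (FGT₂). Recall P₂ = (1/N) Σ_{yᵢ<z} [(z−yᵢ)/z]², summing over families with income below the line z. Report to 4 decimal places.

Below the line: 27×KSh 16,000, 8×KSh 43,000 (q = 35 of N = 97).
Relative gaps: (59150−16000)/59150 = 0.7295 (×27); (59150−43000)/59150 = 0.2730 (×8).
Squared: 0.5322 (×27); 0.0745 (×8).
Sum = 14.965030; P₂ = 14.965030 / 97 = 0.1543.

0.1543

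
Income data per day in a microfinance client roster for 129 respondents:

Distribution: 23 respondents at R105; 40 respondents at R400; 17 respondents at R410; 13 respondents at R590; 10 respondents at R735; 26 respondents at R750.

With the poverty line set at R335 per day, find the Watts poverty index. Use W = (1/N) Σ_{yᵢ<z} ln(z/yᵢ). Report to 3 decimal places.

0.207

Incomes under z: 23×R105 (q = 23 of N = 129).
ln(z/y) terms: ln(335/105) = 1.1602 (×23).
W = 26.683914 / 129 = 0.207.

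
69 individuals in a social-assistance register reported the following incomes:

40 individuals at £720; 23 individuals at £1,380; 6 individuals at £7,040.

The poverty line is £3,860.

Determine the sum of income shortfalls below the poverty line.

Poor units: 40×£720, 23×£1,380 (q = 63 of N = 69).
Individual gaps: 40×(3860−720) = 125600; 23×(3860−1380) = 57040.
Aggregate gap = £182,640.

£182,640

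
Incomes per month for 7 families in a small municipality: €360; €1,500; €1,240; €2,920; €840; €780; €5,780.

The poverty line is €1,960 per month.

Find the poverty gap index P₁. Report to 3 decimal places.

Incomes under z: €360, €780, €840, €1,240, €1,500 (q = 5 of N = 7).
Gap ratios (z−y)/z: (1960−360)/1960 = 0.8163; (1960−780)/1960 = 0.6020; (1960−840)/1960 = 0.5714; (1960−1240)/1960 = 0.3673; (1960−1500)/1960 = 0.2347.
Σ = 2.591837. Dividing by the full population N = 7 gives P₁ = 0.370.

0.370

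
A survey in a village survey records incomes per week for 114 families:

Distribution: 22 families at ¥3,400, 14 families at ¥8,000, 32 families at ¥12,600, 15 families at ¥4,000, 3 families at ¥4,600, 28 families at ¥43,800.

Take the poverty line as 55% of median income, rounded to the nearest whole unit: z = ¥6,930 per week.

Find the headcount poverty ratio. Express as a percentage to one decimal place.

40 of the 114 families have income below ¥6,930.
H = 40/114 = 35.1%.

35.1%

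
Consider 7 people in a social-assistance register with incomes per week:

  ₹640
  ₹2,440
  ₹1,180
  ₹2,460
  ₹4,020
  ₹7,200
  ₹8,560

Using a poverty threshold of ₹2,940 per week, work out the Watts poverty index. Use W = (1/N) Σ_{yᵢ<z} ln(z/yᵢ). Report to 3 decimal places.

Below the line: ₹640, ₹1,180, ₹2,440, ₹2,460 (q = 4 of N = 7).
ln(z/y) terms: ln(2940/640) = 1.5247; ln(2940/1180) = 0.9129; ln(2940/2440) = 0.1864; ln(2940/2460) = 0.1782.
W = 2.802252 / 7 = 0.400.

0.400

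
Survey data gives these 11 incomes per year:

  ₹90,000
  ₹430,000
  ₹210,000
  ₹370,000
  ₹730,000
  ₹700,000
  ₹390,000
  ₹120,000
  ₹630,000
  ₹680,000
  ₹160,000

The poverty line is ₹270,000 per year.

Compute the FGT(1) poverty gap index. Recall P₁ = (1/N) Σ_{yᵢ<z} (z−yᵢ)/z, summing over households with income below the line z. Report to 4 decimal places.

0.1684

Incomes under z: ₹90,000, ₹120,000, ₹160,000, ₹210,000 (q = 4 of N = 11).
Normalized shortfalls: (270000−90000)/270000 = 0.6667; (270000−120000)/270000 = 0.5556; (270000−160000)/270000 = 0.4074; (270000−210000)/270000 = 0.2222.
Sum of shortfalls = 1.851852; P₁ averages over all N: 1.851852 / 11 = 0.1684.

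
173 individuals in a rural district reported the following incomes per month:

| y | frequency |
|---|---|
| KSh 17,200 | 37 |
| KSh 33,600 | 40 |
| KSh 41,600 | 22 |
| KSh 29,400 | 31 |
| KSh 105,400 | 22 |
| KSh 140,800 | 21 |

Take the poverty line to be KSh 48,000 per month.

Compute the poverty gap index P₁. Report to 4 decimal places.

Poor units: 37×KSh 17,200, 31×KSh 29,400, 40×KSh 33,600, 22×KSh 41,600 (q = 130 of N = 173).
Normalized shortfalls: (48000−17200)/48000 = 0.6417 (×37); (48000−29400)/48000 = 0.3875 (×31); (48000−33600)/48000 = 0.3000 (×40); (48000−41600)/48000 = 0.1333 (×22).
Σ = 50.687500. Dividing by the full population N = 173 gives P₁ = 0.2930.

0.2930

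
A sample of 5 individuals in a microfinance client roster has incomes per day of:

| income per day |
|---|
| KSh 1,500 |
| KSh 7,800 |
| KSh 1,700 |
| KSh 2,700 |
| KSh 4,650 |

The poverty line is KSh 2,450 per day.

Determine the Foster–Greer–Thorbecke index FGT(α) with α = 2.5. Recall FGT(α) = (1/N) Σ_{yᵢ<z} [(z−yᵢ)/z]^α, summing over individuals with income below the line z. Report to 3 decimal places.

Incomes under z: KSh 1,500, KSh 1,700 (q = 2 of N = 5).
Normalized shortfalls: (2450−1500)/2450 = 0.3878; (2450−1700)/2450 = 0.3061.
Raised to α = 2.5: 0.09363; 0.05185.
Sum = 0.145474; FGT(2.5) = 0.145474 / 5 = 0.029.

0.029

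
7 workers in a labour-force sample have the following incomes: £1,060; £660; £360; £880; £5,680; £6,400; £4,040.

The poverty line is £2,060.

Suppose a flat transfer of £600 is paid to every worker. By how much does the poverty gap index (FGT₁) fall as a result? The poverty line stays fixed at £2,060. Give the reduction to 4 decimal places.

0.1664

Before: below the line — £360, £660, £880, £1,060; poverty gap index (FGT₁) = 0.366158.
After the £600 transfer: below the line — £960, £1,260, £1,480, £1,660; poverty gap index (FGT₁) = 0.199723.
Reduction = 0.366158 − 0.199723 = 0.1664.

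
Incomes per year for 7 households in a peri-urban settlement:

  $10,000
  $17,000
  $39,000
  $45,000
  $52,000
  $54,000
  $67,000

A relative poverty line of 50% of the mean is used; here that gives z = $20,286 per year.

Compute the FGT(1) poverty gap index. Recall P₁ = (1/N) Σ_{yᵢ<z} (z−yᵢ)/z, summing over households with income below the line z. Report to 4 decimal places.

Poor units: $10,000, $17,000 (q = 2 of N = 7).
Shortfall ratios: (20286−10000)/20286 = 0.5070; (20286−17000)/20286 = 0.1620.
Σ = 0.669033. Dividing by the full population N = 7 gives P₁ = 0.0956.

0.0956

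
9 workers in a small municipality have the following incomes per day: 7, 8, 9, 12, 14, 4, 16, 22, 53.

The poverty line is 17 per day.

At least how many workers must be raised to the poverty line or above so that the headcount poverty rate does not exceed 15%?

6

7 of the 9 workers are poor, so H = 7/9 = 0.778.
A headcount ratio of at most 15% allows at most ⌊0.15 × 9⌋ = 1 poor workers.
So at least 7 − 1 = 6 must be lifted.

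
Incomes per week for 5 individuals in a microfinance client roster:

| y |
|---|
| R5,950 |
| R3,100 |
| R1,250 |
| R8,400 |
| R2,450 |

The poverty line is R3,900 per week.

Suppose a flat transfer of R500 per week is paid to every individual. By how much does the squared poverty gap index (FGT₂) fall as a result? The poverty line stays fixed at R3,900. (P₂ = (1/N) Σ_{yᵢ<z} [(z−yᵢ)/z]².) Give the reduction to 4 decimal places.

Before: below the line — R1,250, R2,450, R3,100; squared poverty gap index (FGT₂) = 0.128402.
After the R500 transfer: below the line — R1,750, R2,950, R3,600; squared poverty gap index (FGT₂) = 0.073833.
Reduction = 0.128402 − 0.073833 = 0.0546.

0.0546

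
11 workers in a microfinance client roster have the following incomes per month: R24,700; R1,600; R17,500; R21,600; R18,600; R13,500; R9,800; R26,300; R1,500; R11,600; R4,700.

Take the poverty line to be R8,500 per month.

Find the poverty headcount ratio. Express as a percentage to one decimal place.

27.3%

3 of the 11 workers have income below R8,500.
H = 3/11 = 27.3%.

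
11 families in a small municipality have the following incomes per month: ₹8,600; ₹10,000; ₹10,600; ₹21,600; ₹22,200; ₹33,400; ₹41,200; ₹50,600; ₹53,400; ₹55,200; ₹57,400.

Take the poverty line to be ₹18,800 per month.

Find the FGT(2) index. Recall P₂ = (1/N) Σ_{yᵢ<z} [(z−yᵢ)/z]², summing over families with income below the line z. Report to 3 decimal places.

0.064

Incomes under z: ₹8,600, ₹10,000, ₹10,600 (q = 3 of N = 11).
Shortfall ratios: (18800−8600)/18800 = 0.5426; (18800−10000)/18800 = 0.4681; (18800−10600)/18800 = 0.4362.
Squared: 0.2944; 0.2191; 0.1902.
Sum = 0.703712; P₂ = 0.703712 / 11 = 0.064.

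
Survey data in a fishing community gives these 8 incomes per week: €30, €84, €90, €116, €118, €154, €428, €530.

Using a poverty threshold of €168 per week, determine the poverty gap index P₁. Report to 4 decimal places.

0.3095

Incomes under z: €30, €84, €90, €116, €118, €154 (q = 6 of N = 8).
Shortfall ratios: (168−30)/168 = 0.8214; (168−84)/168 = 0.5000; (168−90)/168 = 0.4643; (168−116)/168 = 0.3095; (168−118)/168 = 0.2976; (168−154)/168 = 0.0833.
Sum of shortfalls = 2.476190; P₁ averages over all N: 2.476190 / 8 = 0.3095.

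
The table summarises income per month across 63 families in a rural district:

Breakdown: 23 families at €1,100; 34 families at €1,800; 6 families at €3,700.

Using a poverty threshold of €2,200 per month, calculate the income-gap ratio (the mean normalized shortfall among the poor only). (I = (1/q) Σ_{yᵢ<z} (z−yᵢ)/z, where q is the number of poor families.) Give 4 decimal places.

Below the line: 23×€1,100, 34×€1,800 (q = 57 of N = 63).
Shortfall ratios (z−y)/z: 0.5000 (×23), 0.1818 (×34); sum = 17.681818.
I averages over the q = 57 poor units only: 17.681818 / 57 = 0.3102.

0.3102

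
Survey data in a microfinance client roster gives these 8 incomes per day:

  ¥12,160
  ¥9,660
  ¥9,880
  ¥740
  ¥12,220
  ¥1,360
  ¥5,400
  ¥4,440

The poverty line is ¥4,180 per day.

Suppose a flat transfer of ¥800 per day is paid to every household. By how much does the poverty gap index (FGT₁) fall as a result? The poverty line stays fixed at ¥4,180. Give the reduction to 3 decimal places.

0.048

Before: below the line — ¥740, ¥1,360; poverty gap index (FGT₁) = 0.18720.
After the ¥800 transfer: below the line — ¥1,540, ¥2,160; poverty gap index (FGT₁) = 0.13935.
Reduction = 0.18720 − 0.13935 = 0.048.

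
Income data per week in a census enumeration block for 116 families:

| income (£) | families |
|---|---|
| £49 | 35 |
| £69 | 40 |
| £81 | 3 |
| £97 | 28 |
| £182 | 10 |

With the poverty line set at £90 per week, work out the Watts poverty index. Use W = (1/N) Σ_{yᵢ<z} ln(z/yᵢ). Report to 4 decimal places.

0.2778

Incomes under z: 35×£49, 40×£69, 3×£81 (q = 78 of N = 116).
Log gaps: ln(90/49) = 0.6080 (×35); ln(90/69) = 0.2657 (×40); ln(90/81) = 0.1054 (×3).
W = 32.223836 / 116 = 0.2778.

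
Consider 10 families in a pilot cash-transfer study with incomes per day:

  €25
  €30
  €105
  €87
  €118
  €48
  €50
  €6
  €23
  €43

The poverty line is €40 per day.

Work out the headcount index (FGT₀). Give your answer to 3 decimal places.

0.400

4 of the 10 families have income below €40.
H = 4/10 = 0.400.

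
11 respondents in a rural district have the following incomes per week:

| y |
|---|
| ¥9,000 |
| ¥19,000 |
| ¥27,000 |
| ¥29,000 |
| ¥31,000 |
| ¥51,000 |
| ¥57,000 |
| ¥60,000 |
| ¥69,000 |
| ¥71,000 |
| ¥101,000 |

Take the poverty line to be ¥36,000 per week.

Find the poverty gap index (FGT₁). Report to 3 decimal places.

0.164

Below z: ¥9,000, ¥19,000, ¥27,000, ¥29,000, ¥31,000 (q = 5 of N = 11).
Gap ratios (z−y)/z: (36000−9000)/36000 = 0.7500; (36000−19000)/36000 = 0.4722; (36000−27000)/36000 = 0.2500; (36000−29000)/36000 = 0.1944; (36000−31000)/36000 = 0.1389.
Σ = 1.805556. Dividing by the full population N = 11 gives P₁ = 0.164.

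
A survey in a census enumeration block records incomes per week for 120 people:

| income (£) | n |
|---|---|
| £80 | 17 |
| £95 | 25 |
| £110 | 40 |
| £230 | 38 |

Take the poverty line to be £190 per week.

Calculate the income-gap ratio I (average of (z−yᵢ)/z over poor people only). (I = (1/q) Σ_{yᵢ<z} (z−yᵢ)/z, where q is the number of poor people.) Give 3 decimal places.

Below z: 17×£80, 25×£95, 40×£110 (q = 82 of N = 120).
Shortfall ratios (z−y)/z: 0.5789 (×17), 0.5000 (×25), 0.4211 (×40); sum = 39.184211.
I averages over the q = 82 poor units only: 39.184211 / 82 = 0.478.

0.478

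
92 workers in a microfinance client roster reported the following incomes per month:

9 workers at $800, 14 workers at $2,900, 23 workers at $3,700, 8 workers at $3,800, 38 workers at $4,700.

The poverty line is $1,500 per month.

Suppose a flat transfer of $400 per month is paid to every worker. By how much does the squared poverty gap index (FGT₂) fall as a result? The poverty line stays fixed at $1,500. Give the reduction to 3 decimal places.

0.017

Before: below the line — 9×$800; squared poverty gap index (FGT₂) = 0.02130.
After the $400 transfer: below the line — 9×$1,200; squared poverty gap index (FGT₂) = 0.00391.
Reduction = 0.02130 − 0.00391 = 0.017.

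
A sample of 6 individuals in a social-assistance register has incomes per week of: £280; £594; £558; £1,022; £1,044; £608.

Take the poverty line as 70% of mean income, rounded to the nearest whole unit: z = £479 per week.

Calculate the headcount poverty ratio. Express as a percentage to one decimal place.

1 of the 6 individuals have income below £479.
H = 1/6 = 16.7%.

16.7%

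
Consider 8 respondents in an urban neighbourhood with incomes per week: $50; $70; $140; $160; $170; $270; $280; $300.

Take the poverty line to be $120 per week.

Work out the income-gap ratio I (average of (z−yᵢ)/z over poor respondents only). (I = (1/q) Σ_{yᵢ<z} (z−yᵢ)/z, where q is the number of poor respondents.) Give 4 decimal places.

0.5000

Poor units: $50, $70 (q = 2 of N = 8).
Relative gaps: 0.5833, 0.4167; sum = 1.000000.
I averages over the q = 2 poor units only: 1.000000 / 2 = 0.5000.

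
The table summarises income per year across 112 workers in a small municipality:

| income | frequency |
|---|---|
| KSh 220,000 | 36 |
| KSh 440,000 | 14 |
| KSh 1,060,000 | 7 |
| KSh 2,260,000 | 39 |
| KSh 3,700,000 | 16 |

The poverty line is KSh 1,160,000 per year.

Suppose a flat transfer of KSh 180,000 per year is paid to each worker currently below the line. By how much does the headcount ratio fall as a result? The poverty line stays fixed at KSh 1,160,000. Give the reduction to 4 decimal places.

0.0625

Before: below the line — 36×KSh 220,000, 14×KSh 440,000, 7×KSh 1,060,000; headcount ratio = 0.508929.
After the KSh 180,000 transfer: below the line — 36×KSh 400,000, 14×KSh 620,000; headcount ratio = 0.446429.
Reduction = 0.508929 − 0.446429 = 0.0625.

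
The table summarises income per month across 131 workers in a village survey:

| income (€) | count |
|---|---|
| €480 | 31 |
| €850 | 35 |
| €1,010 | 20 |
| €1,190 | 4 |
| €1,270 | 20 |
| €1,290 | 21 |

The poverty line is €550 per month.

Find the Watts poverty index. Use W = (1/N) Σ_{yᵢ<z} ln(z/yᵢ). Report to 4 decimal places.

0.0322

Incomes under z: 31×€480 (q = 31 of N = 131).
ln(z/y) terms: ln(550/480) = 0.1361 (×31).
W = 4.220097 / 131 = 0.0322.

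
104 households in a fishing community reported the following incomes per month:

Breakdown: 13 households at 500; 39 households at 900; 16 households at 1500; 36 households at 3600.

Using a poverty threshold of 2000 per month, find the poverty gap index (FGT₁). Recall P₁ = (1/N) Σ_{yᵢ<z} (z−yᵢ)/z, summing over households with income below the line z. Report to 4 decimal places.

Poor units: 13×500, 39×900, 16×1500 (q = 68 of N = 104).
Gap ratios (z−y)/z: (2000−500)/2000 = 0.7500 (×13); (2000−900)/2000 = 0.5500 (×39); (2000−1500)/2000 = 0.2500 (×16).
Sum of shortfalls = 35.200000; P₁ averages over all N: 35.200000 / 104 = 0.3385.

0.3385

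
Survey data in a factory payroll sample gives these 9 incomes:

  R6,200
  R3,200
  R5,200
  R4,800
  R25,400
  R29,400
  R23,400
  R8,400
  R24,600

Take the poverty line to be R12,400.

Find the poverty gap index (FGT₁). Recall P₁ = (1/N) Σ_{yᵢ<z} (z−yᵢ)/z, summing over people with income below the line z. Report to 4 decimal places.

0.3065

Below z: R3,200, R4,800, R5,200, R6,200, R8,400 (q = 5 of N = 9).
Gap ratios (z−y)/z: (12400−3200)/12400 = 0.7419; (12400−4800)/12400 = 0.6129; (12400−5200)/12400 = 0.5806; (12400−6200)/12400 = 0.5000; (12400−8400)/12400 = 0.3226.
Σ = 2.758065. Dividing by the full population N = 9 gives P₁ = 0.3065.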